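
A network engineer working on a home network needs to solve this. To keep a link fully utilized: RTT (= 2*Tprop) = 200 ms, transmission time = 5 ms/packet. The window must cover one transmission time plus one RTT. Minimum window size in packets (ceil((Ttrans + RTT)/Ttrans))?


Given: Ttrans = 5 ms, RTT = 200 ms (= 2 * Tprop, Tprop = 100 ms)
Time until first ACK returns = Ttrans + RTT = 5 + 200 = 205 ms
Need W * Ttrans >= Ttrans + RTT  ->  W >= (Ttrans + RTT) / Ttrans
(Ttrans + RTT) / Ttrans = 205 / 5 = 41
W_min = ceil(41) = 41

41


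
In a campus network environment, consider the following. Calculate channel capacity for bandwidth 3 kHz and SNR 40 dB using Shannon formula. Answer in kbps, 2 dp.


Given: B = 3 kHz, SNR = 40 dB
SNR linear = 10^(40/10) = 10000
1 + SNR = 10001
log2(10001) = 13.2878566418
C = 3 * 1000 * 13.2878566418 = 39863.5699 bps
C = 39.863570 kbps -> 39.86 kbps (2 dp)

39.86


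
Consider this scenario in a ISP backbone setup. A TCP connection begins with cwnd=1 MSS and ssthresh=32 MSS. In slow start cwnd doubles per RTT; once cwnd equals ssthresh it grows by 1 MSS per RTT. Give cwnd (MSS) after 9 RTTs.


RTT 0: cwnd = 1 MSS (initial)
RTT 1: cwnd = 2 MSS (slow start, doubled)
RTT 2: cwnd = 4 MSS (slow start, doubled)
RTT 3: cwnd = 8 MSS (slow start, doubled)
RTT 4: cwnd = 16 MSS (slow start, doubled)
RTT 5: cwnd = 32 MSS (slow start, doubled)
RTT 6: cwnd = 33 MSS (congestion avoidance, +1)
RTT 7: cwnd = 34 MSS (congestion avoidance, +1)
RTT 8: cwnd = 35 MSS (congestion avoidance, +1)
RTT 9: cwnd = 36 MSS (congestion avoidance, +1)

36


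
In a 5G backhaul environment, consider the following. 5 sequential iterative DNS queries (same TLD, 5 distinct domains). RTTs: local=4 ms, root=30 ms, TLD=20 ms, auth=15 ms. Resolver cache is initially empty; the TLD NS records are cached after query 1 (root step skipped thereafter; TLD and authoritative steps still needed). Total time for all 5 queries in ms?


Lookup 1 (cold cache): local + root + TLD + auth = 4 + 30 + 20 + 15 = 69 ms
Lookups 2..5 (TLD NS cached -> skip root; new domain -> still ask TLD and auth): local + TLD + auth = 4 + 20 + 15 = 39 ms each
Remaining 4 lookups: 4 * 39 = 156 ms
Total = 69 + 156 = 225 ms

225


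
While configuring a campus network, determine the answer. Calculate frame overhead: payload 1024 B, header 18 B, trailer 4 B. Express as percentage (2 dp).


Given: payload = 1024 B, header = 18 B, trailer = 4 B
Overhead bytes = header + trailer = 18 + 4 = 22
Total frame = payload + overhead = 1024 + 22 = 1046
Overhead % = 22 / 1046 * 100 = 2.1033% -> 2.10% (2 dp)

2.10


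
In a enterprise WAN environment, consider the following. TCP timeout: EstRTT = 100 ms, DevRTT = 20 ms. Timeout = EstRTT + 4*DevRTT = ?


Given: EstRTT = 100 ms, DevRTT = 20 ms
Timeout = EstRTT + 4 * DevRTT
4 * DevRTT = 4 * 20 = 80
Timeout = 100 + 80 = 180 ms

180


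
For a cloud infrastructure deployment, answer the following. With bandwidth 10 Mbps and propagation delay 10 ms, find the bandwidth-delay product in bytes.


Given: bandwidth = 10 Mbps, delay = 10 ms
BDP in bits = 10 * 10^6 * 10 / 1000
BDP in bits = 100000
BDP in bytes = 100000 / 8 = 12500

12500


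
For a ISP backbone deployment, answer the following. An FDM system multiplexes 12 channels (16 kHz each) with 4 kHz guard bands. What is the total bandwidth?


Given: 12 channels, 16 kHz each, guard = 4 kHz
Channel bandwidth = 12 * 16 = 192 kHz
Guard bands = 11 gaps * 4 kHz = 44 kHz
Total = 192 + 44 = 236 kHz

236


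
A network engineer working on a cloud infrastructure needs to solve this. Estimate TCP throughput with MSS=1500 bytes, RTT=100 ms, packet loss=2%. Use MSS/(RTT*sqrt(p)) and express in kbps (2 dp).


Given: MSS = 1500 bytes, RTT = 100 ms, loss = 2%
RTT in seconds = 100 / 1000 = 0.1
Loss rate = 2% = 0.02
sqrt(loss) = sqrt(0.02) = 0.141421356237
Throughput (bytes/s) = 1500 / (0.1 * 0.141421356237) = 106066.0172
Throughput (kbps) = 106066.0172 * 8 / 1000 = 848.528137 -> 848.53 kbps (2 dp)

848.53


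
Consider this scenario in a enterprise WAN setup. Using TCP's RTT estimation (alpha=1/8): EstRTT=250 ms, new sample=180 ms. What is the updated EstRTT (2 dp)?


Given: EstRTT = 250 ms, SampleRTT = 180 ms, alpha = 1/8
New EstRTT = (1 - alpha) * EstRTT + alpha * SampleRTT
(7/8) * 250 = 218.75
(1/8) * 180 = 22.5
New EstRTT = 218.75 + 22.5 = 241.25 ms -> 241.25 ms (2 dp)

241.25


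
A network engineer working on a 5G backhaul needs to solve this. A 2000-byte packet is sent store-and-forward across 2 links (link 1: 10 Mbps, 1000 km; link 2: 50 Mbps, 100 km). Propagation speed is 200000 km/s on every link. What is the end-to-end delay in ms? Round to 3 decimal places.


Packet = 2000 bytes = 16000 bits. Store-and-forward: sum (t_trans + t_prop) per link.
Link 1: t_trans = 16000/(10*10^6) s = 1.6000 ms; t_prop = 1000/200000 s = 5.0000 ms; subtotal = 6.6000 ms
Link 2: t_trans = 16000/(50*10^6) s = 0.3200 ms; t_prop = 100/200000 s = 0.5000 ms; subtotal = 0.8200 ms
End-to-end = 6.6000 + 0.8200 = 7.4200 ms -> 7.420 ms (3 dp)

7.420


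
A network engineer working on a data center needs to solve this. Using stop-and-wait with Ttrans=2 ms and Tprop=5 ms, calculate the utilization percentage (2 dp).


Given: Ttrans = 2 ms, Tprop = 5 ms
RTT = 2 * Tprop = 2 * 5 = 10 ms
U = Ttrans / (Ttrans + RTT)
U = 2 / (2 + 10)
U = 2 / 12 = 0.166667
U% = 16.67%

16.67


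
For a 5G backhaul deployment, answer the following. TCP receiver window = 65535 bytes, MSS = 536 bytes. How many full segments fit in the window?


Given: RWND = 65535 bytes, MSS = 536 bytes
Full segments = floor(RWND / MSS)
Full segments = floor(65535 / 536)
Full segments = floor(122.2668) = 122

122


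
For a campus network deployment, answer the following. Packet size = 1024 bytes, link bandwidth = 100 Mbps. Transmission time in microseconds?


Given: packet = 1024 bytes, bandwidth = 100 Mbps
Packet in bits = 1024 * 8 = 8192 bits
Bandwidth = 100 * 10^6 = 100000000 bps
Time = 8192 / 100000000 seconds
Time in us = 8192 * 10^6 / 100000000 = 81.92

81.92


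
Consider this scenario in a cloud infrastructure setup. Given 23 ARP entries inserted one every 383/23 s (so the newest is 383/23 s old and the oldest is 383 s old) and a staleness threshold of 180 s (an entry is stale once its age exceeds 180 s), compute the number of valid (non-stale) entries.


Ages are k * 383/23 s for k = 1..23 (spacing = 16.6522 s).
Entry k is valid iff k * 383/23 <= 180 iff k <= 23 * 180 / 383 = 10.8094
n_valid = floor(10.8094) = 10
(n_stale = 23 - 10 = 13)

10


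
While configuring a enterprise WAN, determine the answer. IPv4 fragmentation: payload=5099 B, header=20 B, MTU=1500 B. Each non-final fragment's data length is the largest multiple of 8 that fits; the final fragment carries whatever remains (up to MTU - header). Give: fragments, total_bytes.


Max data per non-final fragment = floor((MTU - header)/8)*8 = floor((1500 - 20)/8)*8 = floor(1480/8)*8 = 1480 B
Final fragment needs no 8-byte alignment: it can carry up to MTU - header = 1480 B
Non-final fragments needed = ceil((payload - 1480) / 1480) = ceil(3619/1480) = ceil(2.4453) = 3
Number of fragments = 3 + 1 = 4
Fragment sizes (data): 3 * 1480 B + 659 B (last, 659 <= 1480 OK)
Total bytes sent = payload + n_frags * header = 5099 + 4*20 = 5099 + 80 = 5179 B

4, 5179


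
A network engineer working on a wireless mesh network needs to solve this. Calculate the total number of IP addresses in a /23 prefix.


Given: CIDR prefix /23
Host bits = 32 - 23 = 9
Total addresses = 2^9 = 512

512


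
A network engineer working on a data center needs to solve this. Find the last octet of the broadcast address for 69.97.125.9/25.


Given: IP = 69.97.125.9, prefix = /25
Host bits = 32 - 25 = 7
Network last octet = 9 AND mask = 0
Host part size = 2^7 - 1 = 127
Broadcast last octet = 0 OR 127 = 127

127


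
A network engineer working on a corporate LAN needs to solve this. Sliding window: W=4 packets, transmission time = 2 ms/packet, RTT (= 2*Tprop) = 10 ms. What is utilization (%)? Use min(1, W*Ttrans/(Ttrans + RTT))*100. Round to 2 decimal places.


Given: W = 4, Ttrans = 2 ms, RTT = 10 ms (= 2 * Tprop, Tprop = 5 ms)
Cycle time = Ttrans + RTT = 2 + 10 = 12 ms (first packet sent until its ACK returns)
W * Ttrans = 4 * 2 = 8 ms of sending per cycle
W * Ttrans / (Ttrans + RTT) = 8 / 12 = 0.666667
U = min(1, 0.666667) = 0.666667
U% = 66.67%

66.67


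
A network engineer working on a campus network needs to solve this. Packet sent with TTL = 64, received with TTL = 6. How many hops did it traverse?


Given: initial TTL = 64, received TTL = 6
Hops = initial TTL - received TTL
Hops = 64 - 6 = 58

58


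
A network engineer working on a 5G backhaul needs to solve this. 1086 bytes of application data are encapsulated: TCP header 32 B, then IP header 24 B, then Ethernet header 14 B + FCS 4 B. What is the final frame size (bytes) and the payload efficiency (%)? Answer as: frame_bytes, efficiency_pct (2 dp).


TCP segment = 1086 + 32 = 1118 B
IP packet = 1118 + 24 = 1142 B
Ethernet frame = 1142 + 14 + 4 = 1160 B
Efficiency = app / frame = 1086 / 1160 = 0.936207 = 93.6207% -> 93.62% (2 dp)

1160, 93.62


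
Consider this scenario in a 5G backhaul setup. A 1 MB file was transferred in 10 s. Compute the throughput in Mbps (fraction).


Given: file = 1 MB, time = 10 s
File in Mb = 1 * 8 = 8 Mb
Throughput = 8 / 10 Mbps
Throughput = 4/5 Mbps

4/5


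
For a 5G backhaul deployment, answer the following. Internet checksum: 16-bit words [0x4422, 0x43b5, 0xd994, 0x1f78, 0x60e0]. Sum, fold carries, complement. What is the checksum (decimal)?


Given words: [0x4422, 0x43b5, 0xd994, 0x1f78, 0x60e0]
Step 1: Sum all words
Raw sum = 17442 + 17333 + 55700 + 8056 + 24800 = 123331
Step 2: Fold carry: (57795 + 1) = 57796
One's complement = ~57796 & 0xFFFF = 7739

7739


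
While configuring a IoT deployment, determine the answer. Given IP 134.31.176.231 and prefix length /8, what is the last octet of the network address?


Given: IP = 134.31.176.231, prefix = /8
Subnet mask = 255.0.0.0
Last octet of IP: 231
Last octet of mask: 0
Network last octet = 231 AND 0 = 0

0


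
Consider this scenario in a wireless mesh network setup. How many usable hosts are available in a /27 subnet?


Given: subnet mask /27
Host bits = 32 - 27 = 5
Total addresses = 2^5 = 32
Usable hosts = 32 - 2 (network + broadcast) = 30

30


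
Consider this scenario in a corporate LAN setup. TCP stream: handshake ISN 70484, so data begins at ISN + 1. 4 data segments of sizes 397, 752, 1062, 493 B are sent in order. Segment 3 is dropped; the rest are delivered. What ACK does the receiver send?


SYN uses sequence number 70484; first data byte = ISN + 1 = 70485.
Segment 1: SEQ = 70485, len = 397 B, covers [70485, 70881]
Segment 2: SEQ = 70882, len = 752 B, covers [70882, 71633]
Segment 3: SEQ = 71634, len = 1062 B, covers [71634, 72695] [LOST]
Segment 4: SEQ = 72696, len = 493 B, covers [72696, 73188]
In-order data received: bytes [70485, 71633] (segments 1..2).
Segment 3 missing -> gap begins at byte 71634; later segments buffered out of order.
Cumulative ACK = next expected in-order byte = 70485 + 397 + 752 = 71634

71634


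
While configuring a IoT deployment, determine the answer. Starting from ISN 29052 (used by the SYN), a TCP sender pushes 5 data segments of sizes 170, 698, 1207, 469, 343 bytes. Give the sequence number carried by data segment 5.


The SYN occupies sequence number ISN = 29052, so the first data byte is ISN + 1 = 29053.
SEQ of data segment i = (ISN + 1) + sum of payload sizes of segments 1..i-1.
Segment 1: SEQ = 29053, payload = 170 bytes
Segment 2: SEQ = 29223, payload = 698 bytes
Segment 3: SEQ = 29921, payload = 1207 bytes
Segment 4: SEQ = 31128, payload = 469 bytes
Segment 5: SEQ = 31597, payload = 343 bytes
SEQ of segment 5 = 29053 + 170 + 698 + 1207 + 469 = 31597

31597


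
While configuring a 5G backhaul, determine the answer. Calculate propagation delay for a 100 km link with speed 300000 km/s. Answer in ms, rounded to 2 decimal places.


Given: distance = 100 km, speed = 300000 km/s
Delay = distance / speed = 100 / 300000 seconds
Delay in ms = 100 * 1000 / 300000
Delay = 0.3333 ms
Rounded to 2 dp = 0.33 ms

0.33


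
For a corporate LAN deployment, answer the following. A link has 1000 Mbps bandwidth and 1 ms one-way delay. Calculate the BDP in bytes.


Given: bandwidth = 1000 Mbps, delay = 1 ms
BDP in bits = 1000 * 10^6 * 1 / 1000
BDP in bits = 1000000
BDP in bytes = 1000000 / 8 = 125000

125000


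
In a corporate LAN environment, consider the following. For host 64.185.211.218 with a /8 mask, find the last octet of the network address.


Given: IP = 64.185.211.218, prefix = /8
Subnet mask = 255.0.0.0
Last octet of IP: 218
Last octet of mask: 0
Network last octet = 218 AND 0 = 0

0


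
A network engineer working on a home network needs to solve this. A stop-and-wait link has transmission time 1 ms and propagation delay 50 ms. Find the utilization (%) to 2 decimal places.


Given: Ttrans = 1 ms, Tprop = 50 ms
RTT = 2 * Tprop = 2 * 50 = 100 ms
U = Ttrans / (Ttrans + RTT)
U = 1 / (1 + 100)
U = 1 / 101 = 0.009901
U% = 0.99%

0.99


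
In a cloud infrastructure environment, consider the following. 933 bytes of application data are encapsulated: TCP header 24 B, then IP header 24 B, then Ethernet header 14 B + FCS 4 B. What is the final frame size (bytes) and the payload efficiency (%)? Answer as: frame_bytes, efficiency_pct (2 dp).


TCP segment = 933 + 24 = 957 B
IP packet = 957 + 24 = 981 B
Ethernet frame = 981 + 14 + 4 = 999 B
Efficiency = app / frame = 933 / 999 = 0.933934 = 93.3934% -> 93.39% (2 dp)

999, 93.39


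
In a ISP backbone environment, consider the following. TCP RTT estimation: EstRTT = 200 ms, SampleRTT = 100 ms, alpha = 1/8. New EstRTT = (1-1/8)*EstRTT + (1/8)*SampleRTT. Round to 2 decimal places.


Given: EstRTT = 200 ms, SampleRTT = 100 ms, alpha = 1/8
New EstRTT = (1 - alpha) * EstRTT + alpha * SampleRTT
(7/8) * 200 = 175
(1/8) * 100 = 12.5
New EstRTT = 175 + 12.5 = 187.5 ms -> 187.50 ms (2 dp)

187.50


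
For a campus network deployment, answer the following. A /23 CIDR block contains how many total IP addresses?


Given: CIDR prefix /23
Host bits = 32 - 23 = 9
Total addresses = 2^9 = 512

512


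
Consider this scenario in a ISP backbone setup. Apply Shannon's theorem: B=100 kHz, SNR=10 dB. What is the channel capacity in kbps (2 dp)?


Given: B = 100 kHz, SNR = 10 dB
SNR linear = 10^(10/10) = 10
1 + SNR = 11
log2(11) = 3.4594316186
C = 100 * 1000 * 3.4594316186 = 345943.1619 bps
C = 345.943162 kbps -> 345.94 kbps (2 dp)

345.94


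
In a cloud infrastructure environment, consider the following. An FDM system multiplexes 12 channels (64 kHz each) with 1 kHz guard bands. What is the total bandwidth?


Given: 12 channels, 64 kHz each, guard = 1 kHz
Channel bandwidth = 12 * 64 = 768 kHz
Guard bands = 11 gaps * 1 kHz = 11 kHz
Total = 768 + 11 = 779 kHz

779


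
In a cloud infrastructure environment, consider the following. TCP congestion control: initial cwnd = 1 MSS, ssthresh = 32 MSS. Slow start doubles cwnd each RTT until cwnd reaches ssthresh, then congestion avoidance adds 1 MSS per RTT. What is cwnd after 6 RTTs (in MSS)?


RTT 0: cwnd = 1 MSS (initial)
RTT 1: cwnd = 2 MSS (slow start, doubled)
RTT 2: cwnd = 4 MSS (slow start, doubled)
RTT 3: cwnd = 8 MSS (slow start, doubled)
RTT 4: cwnd = 16 MSS (slow start, doubled)
RTT 5: cwnd = 32 MSS (slow start, doubled)
RTT 6: cwnd = 33 MSS (congestion avoidance, +1)

33


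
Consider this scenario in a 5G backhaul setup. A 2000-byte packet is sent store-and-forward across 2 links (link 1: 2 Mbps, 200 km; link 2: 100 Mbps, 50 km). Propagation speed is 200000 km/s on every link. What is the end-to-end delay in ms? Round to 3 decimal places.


Packet = 2000 bytes = 16000 bits. Store-and-forward: sum (t_trans + t_prop) per link.
Link 1: t_trans = 16000/(2*10^6) s = 8.0000 ms; t_prop = 200/200000 s = 1.0000 ms; subtotal = 9.0000 ms
Link 2: t_trans = 16000/(100*10^6) s = 0.1600 ms; t_prop = 50/200000 s = 0.2500 ms; subtotal = 0.4100 ms
End-to-end = 9.0000 + 0.4100 = 9.4100 ms -> 9.410 ms (3 dp)

9.410


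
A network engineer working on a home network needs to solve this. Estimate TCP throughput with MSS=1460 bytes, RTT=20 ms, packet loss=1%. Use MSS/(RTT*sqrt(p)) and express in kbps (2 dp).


Given: MSS = 1460 bytes, RTT = 20 ms, loss = 1%
RTT in seconds = 20 / 1000 = 0.02
Loss rate = 1% = 0.01
sqrt(loss) = sqrt(0.01) = 0.1
Throughput (bytes/s) = 1460 / (0.02 * 0.1) = 730000.0000
Throughput (kbps) = 730000.0000 * 8 / 1000 = 5840.000000 -> 5840.00 kbps (2 dp)

5840.00


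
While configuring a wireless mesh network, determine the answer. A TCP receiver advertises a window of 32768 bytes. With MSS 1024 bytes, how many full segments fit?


Given: RWND = 32768 bytes, MSS = 1024 bytes
Full segments = floor(RWND / MSS)
Full segments = floor(32768 / 1024)
Full segments = floor(32.0) = 32

32


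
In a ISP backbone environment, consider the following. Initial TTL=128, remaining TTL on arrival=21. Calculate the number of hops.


Given: initial TTL = 128, received TTL = 21
Hops = initial TTL - received TTL
Hops = 128 - 21 = 107

107


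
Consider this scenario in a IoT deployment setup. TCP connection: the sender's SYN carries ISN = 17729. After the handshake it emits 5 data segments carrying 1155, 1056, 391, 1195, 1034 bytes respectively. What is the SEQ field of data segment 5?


The SYN occupies sequence number ISN = 17729, so the first data byte is ISN + 1 = 17730.
SEQ of data segment i = (ISN + 1) + sum of payload sizes of segments 1..i-1.
Segment 1: SEQ = 17730, payload = 1155 bytes
Segment 2: SEQ = 18885, payload = 1056 bytes
Segment 3: SEQ = 19941, payload = 391 bytes
Segment 4: SEQ = 20332, payload = 1195 bytes
Segment 5: SEQ = 21527, payload = 1034 bytes
SEQ of segment 5 = 17730 + 1155 + 1056 + 391 + 1195 = 21527

21527


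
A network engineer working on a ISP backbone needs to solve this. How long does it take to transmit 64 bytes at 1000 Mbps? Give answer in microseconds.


Given: packet = 64 bytes, bandwidth = 1000 Mbps
Packet in bits = 64 * 8 = 512 bits
Bandwidth = 1000 * 10^6 = 1000000000 bps
Time = 512 / 1000000000 seconds
Time in us = 512 * 10^6 / 1000000000 = 0.512

0.512


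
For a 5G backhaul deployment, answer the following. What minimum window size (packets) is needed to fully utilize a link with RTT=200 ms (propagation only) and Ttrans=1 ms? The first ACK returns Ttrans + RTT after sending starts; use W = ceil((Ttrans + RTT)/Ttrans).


Given: Ttrans = 1 ms, RTT = 200 ms (= 2 * Tprop, Tprop = 100 ms)
Time until first ACK returns = Ttrans + RTT = 1 + 200 = 201 ms
Need W * Ttrans >= Ttrans + RTT  ->  W >= (Ttrans + RTT) / Ttrans
(Ttrans + RTT) / Ttrans = 201 / 1 = 201
W_min = ceil(201) = 201

201


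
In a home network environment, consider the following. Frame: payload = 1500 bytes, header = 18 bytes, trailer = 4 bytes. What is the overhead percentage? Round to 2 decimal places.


Given: payload = 1500 B, header = 18 B, trailer = 4 B
Overhead bytes = header + trailer = 18 + 4 = 22
Total frame = payload + overhead = 1500 + 22 = 1522
Overhead % = 22 / 1522 * 100 = 1.4455% -> 1.45% (2 dp)

1.45


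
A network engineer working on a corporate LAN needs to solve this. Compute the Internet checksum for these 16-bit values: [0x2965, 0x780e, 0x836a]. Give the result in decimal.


Given words: [0x2965, 0x780e, 0x836a]
Step 1: Sum all words
Raw sum = 10597 + 30734 + 33642 = 74973
Step 2: Fold carry: (9437 + 1) = 9438
One's complement = ~9438 & 0xFFFF = 56097

56097


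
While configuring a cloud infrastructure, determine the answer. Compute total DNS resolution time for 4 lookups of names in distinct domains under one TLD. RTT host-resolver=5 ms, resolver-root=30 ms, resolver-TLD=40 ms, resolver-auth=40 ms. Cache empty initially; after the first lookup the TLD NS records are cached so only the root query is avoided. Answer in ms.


Lookup 1 (cold cache): local + root + TLD + auth = 5 + 30 + 40 + 40 = 115 ms
Lookups 2..4 (TLD NS cached -> skip root; new domain -> still ask TLD and auth): local + TLD + auth = 5 + 40 + 40 = 85 ms each
Remaining 3 lookups: 3 * 85 = 255 ms
Total = 115 + 255 = 370 ms

370


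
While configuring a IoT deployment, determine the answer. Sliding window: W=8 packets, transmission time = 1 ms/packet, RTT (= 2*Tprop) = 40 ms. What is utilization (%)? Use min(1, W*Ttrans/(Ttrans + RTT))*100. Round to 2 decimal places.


Given: W = 8, Ttrans = 1 ms, RTT = 40 ms (= 2 * Tprop, Tprop = 20 ms)
Cycle time = Ttrans + RTT = 1 + 40 = 41 ms (first packet sent until its ACK returns)
W * Ttrans = 8 * 1 = 8 ms of sending per cycle
W * Ttrans / (Ttrans + RTT) = 8 / 41 = 0.195122
U = min(1, 0.195122) = 0.195122
U% = 19.51%

19.51


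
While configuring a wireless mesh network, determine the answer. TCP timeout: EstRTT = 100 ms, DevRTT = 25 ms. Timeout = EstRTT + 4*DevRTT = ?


Given: EstRTT = 100 ms, DevRTT = 25 ms
Timeout = EstRTT + 4 * DevRTT
4 * DevRTT = 4 * 25 = 100
Timeout = 100 + 100 = 200 ms

200


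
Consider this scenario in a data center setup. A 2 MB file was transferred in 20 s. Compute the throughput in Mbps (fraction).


Given: file = 2 MB, time = 20 s
File in Mb = 2 * 8 = 16 Mb
Throughput = 16 / 20 Mbps
Throughput = 4/5 Mbps

4/5


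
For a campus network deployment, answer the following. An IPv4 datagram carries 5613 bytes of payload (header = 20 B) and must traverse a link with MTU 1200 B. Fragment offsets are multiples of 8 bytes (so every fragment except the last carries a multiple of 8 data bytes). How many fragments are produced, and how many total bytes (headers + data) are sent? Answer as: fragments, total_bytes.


Max data per non-final fragment = floor((MTU - header)/8)*8 = floor((1200 - 20)/8)*8 = floor(1180/8)*8 = 1176 B
Final fragment needs no 8-byte alignment: it can carry up to MTU - header = 1180 B
Non-final fragments needed = ceil((payload - 1180) / 1176) = ceil(4433/1176) = ceil(3.7696) = 4
Number of fragments = 4 + 1 = 5
Fragment sizes (data): 4 * 1176 B + 909 B (last, 909 <= 1180 OK)
Total bytes sent = payload + n_frags * header = 5613 + 5*20 = 5613 + 100 = 5713 B

5, 5713


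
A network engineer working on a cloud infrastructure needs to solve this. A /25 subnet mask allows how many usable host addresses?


Given: subnet mask /25
Host bits = 32 - 25 = 7
Total addresses = 2^7 = 128
Usable hosts = 128 - 2 (network + broadcast) = 126

126


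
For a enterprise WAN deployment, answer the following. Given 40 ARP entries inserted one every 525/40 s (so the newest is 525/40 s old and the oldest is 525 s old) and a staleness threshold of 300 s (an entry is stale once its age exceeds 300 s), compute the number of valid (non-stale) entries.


Ages are k * 525/40 s for k = 1..40 (spacing = 13.1250 s).
Entry k is valid iff k * 525/40 <= 300 iff k <= 40 * 300 / 525 = 22.8571
n_valid = floor(22.8571) = 22
(n_stale = 40 - 22 = 18)

22


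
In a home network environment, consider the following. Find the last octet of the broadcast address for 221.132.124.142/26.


Given: IP = 221.132.124.142, prefix = /26
Host bits = 32 - 26 = 6
Network last octet = 142 AND mask = 128
Host part size = 2^6 - 1 = 63
Broadcast last octet = 128 OR 63 = 191

191


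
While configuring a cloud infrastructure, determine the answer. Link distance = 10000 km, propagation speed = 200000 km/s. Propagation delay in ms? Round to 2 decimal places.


Given: distance = 10000 km, speed = 200000 km/s
Delay = distance / speed = 10000 / 200000 seconds
Delay in ms = 10000 * 1000 / 200000
Delay = 50.0000 ms
Rounded to 2 dp = 50.00 ms

50.00


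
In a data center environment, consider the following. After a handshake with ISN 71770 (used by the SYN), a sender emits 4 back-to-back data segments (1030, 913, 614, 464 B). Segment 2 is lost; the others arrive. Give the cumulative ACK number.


SYN uses sequence number 71770; first data byte = ISN + 1 = 71771.
Segment 1: SEQ = 71771, len = 1030 B, covers [71771, 72800]
Segment 2: SEQ = 72801, len = 913 B, covers [72801, 73713] [LOST]
Segment 3: SEQ = 73714, len = 614 B, covers [73714, 74327]
Segment 4: SEQ = 74328, len = 464 B, covers [74328, 74791]
In-order data received: bytes [71771, 72800] (segments 1..1).
Segment 2 missing -> gap begins at byte 72801; later segments buffered out of order.
Cumulative ACK = next expected in-order byte = 71771 + 1030 = 72801

72801


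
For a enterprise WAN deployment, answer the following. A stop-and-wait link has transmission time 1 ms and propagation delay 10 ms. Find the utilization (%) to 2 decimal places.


Given: Ttrans = 1 ms, Tprop = 10 ms
RTT = 2 * Tprop = 2 * 10 = 20 ms
U = Ttrans / (Ttrans + RTT)
U = 1 / (1 + 20)
U = 1 / 21 = 0.047619
U% = 4.76%

4.76


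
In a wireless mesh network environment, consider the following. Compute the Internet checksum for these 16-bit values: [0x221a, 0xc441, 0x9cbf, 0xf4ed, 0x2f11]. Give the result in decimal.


Given words: [0x221a, 0xc441, 0x9cbf, 0xf4ed, 0x2f11]
Step 1: Sum all words
Raw sum = 8730 + 50241 + 40127 + 62701 + 12049 = 173848
Step 2: Fold carry: (42776 + 2) = 42778
One's complement = ~42778 & 0xFFFF = 22757

22757


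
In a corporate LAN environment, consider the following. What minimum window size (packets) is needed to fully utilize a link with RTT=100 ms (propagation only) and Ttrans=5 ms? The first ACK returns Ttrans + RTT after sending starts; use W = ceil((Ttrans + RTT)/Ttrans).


Given: Ttrans = 5 ms, RTT = 100 ms (= 2 * Tprop, Tprop = 50 ms)
Time until first ACK returns = Ttrans + RTT = 5 + 100 = 105 ms
Need W * Ttrans >= Ttrans + RTT  ->  W >= (Ttrans + RTT) / Ttrans
(Ttrans + RTT) / Ttrans = 105 / 5 = 21
W_min = ceil(21) = 21

21


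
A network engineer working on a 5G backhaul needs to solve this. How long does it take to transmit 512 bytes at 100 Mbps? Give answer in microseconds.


Given: packet = 512 bytes, bandwidth = 100 Mbps
Packet in bits = 512 * 8 = 4096 bits
Bandwidth = 100 * 10^6 = 100000000 bps
Time = 4096 / 100000000 seconds
Time in us = 4096 * 10^6 / 100000000 = 40.96

40.96


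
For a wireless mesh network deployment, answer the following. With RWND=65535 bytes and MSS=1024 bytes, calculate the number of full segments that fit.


Given: RWND = 65535 bytes, MSS = 1024 bytes
Full segments = floor(RWND / MSS)
Full segments = floor(65535 / 1024)
Full segments = floor(63.999) = 63

63


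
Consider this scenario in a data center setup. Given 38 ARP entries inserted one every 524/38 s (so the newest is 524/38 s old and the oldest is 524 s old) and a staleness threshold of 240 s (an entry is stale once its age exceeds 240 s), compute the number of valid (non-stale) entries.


Ages are k * 524/38 s for k = 1..38 (spacing = 13.7895 s).
Entry k is valid iff k * 524/38 <= 240 iff k <= 38 * 240 / 524 = 17.4046
n_valid = floor(17.4046) = 17
(n_stale = 38 - 17 = 21)

17


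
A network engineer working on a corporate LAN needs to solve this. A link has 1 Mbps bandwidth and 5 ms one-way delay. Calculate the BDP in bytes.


Given: bandwidth = 1 Mbps, delay = 5 ms
BDP in bits = 1 * 10^6 * 5 / 1000
BDP in bits = 5000
BDP in bytes = 5000 / 8 = 625

625


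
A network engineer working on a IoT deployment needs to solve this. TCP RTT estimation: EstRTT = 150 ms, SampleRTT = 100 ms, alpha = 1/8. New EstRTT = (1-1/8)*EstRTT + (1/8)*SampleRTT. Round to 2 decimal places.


Given: EstRTT = 150 ms, SampleRTT = 100 ms, alpha = 1/8
New EstRTT = (1 - alpha) * EstRTT + alpha * SampleRTT
(7/8) * 150 = 131.25
(1/8) * 100 = 12.5
New EstRTT = 131.25 + 12.5 = 143.75 ms -> 143.75 ms (2 dp)

143.75


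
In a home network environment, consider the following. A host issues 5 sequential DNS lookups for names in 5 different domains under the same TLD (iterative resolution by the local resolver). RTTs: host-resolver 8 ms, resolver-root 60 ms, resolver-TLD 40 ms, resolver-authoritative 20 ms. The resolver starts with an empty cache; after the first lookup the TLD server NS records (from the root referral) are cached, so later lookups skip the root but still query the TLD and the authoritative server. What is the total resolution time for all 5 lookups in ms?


Lookup 1 (cold cache): local + root + TLD + auth = 8 + 60 + 40 + 20 = 128 ms
Lookups 2..5 (TLD NS cached -> skip root; new domain -> still ask TLD and auth): local + TLD + auth = 8 + 40 + 20 = 68 ms each
Remaining 4 lookups: 4 * 68 = 272 ms
Total = 128 + 272 = 400 ms

400


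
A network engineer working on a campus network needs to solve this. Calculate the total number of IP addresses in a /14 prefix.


Given: CIDR prefix /14
Host bits = 32 - 14 = 18
Total addresses = 2^18 = 262144

262144


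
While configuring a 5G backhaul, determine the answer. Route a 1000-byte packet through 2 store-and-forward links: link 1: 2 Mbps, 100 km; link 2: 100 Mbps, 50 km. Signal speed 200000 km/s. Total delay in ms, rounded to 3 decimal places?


Packet = 1000 bytes = 8000 bits. Store-and-forward: sum (t_trans + t_prop) per link.
Link 1: t_trans = 8000/(2*10^6) s = 4.0000 ms; t_prop = 100/200000 s = 0.5000 ms; subtotal = 4.5000 ms
Link 2: t_trans = 8000/(100*10^6) s = 0.0800 ms; t_prop = 50/200000 s = 0.2500 ms; subtotal = 0.3300 ms
End-to-end = 4.5000 + 0.3300 = 4.8300 ms -> 4.830 ms (3 dp)

4.830


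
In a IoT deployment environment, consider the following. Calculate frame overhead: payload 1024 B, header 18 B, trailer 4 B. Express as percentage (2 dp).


Given: payload = 1024 B, header = 18 B, trailer = 4 B
Overhead bytes = header + trailer = 18 + 4 = 22
Total frame = payload + overhead = 1024 + 22 = 1046
Overhead % = 22 / 1046 * 100 = 2.1033% -> 2.10% (2 dp)

2.10


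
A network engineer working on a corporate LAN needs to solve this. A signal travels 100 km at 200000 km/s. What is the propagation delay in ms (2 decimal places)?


Given: distance = 100 km, speed = 200000 km/s
Delay = distance / speed = 100 / 200000 seconds
Delay in ms = 100 * 1000 / 200000
Delay = 0.5000 ms
Rounded to 2 dp = 0.50 ms

0.50


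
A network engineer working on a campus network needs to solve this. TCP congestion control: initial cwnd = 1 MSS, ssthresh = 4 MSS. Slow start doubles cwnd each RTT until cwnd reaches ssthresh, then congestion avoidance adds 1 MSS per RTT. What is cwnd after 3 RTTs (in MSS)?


RTT 0: cwnd = 1 MSS (initial)
RTT 1: cwnd = 2 MSS (slow start, doubled)
RTT 2: cwnd = 4 MSS (slow start, doubled)
RTT 3: cwnd = 5 MSS (congestion avoidance, +1)

5


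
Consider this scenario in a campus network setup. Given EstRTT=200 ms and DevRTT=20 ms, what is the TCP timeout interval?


Given: EstRTT = 200 ms, DevRTT = 20 ms
Timeout = EstRTT + 4 * DevRTT
4 * DevRTT = 4 * 20 = 80
Timeout = 200 + 80 = 280 ms

280


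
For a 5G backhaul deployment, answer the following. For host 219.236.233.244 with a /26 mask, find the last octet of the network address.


Given: IP = 219.236.233.244, prefix = /26
Subnet mask = 255.255.255.192
Last octet of IP: 244
Last octet of mask: 192
Network last octet = 244 AND 192 = 192

192


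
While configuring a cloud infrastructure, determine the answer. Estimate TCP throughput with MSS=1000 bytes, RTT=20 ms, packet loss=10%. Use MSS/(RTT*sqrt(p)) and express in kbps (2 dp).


Given: MSS = 1000 bytes, RTT = 20 ms, loss = 10%
RTT in seconds = 20 / 1000 = 0.02
Loss rate = 10% = 0.1
sqrt(loss) = sqrt(0.1) = 0.316227766017
Throughput (bytes/s) = 1000 / (0.02 * 0.316227766017) = 158113.8830
Throughput (kbps) = 158113.8830 * 8 / 1000 = 1264.911064 -> 1264.91 kbps (2 dp)

1264.91


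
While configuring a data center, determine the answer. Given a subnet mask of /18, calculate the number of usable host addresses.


Given: subnet mask /18
Host bits = 32 - 18 = 14
Total addresses = 2^14 = 16384
Usable hosts = 16384 - 2 (network + broadcast) = 16382

16382


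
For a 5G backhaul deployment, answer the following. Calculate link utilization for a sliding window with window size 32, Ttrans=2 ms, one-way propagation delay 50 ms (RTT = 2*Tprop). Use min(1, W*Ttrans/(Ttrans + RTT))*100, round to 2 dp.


Given: W = 32, Ttrans = 2 ms, RTT = 100 ms (= 2 * Tprop, Tprop = 50 ms)
Cycle time = Ttrans + RTT = 2 + 100 = 102 ms (first packet sent until its ACK returns)
W * Ttrans = 32 * 2 = 64 ms of sending per cycle
W * Ttrans / (Ttrans + RTT) = 64 / 102 = 0.627451
U = min(1, 0.627451) = 0.627451
U% = 62.75%

62.75


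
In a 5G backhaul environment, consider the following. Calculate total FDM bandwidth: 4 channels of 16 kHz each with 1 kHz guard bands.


Given: 4 channels, 16 kHz each, guard = 1 kHz
Channel bandwidth = 4 * 16 = 64 kHz
Guard bands = 3 gaps * 1 kHz = 3 kHz
Total = 64 + 3 = 67 kHz

67


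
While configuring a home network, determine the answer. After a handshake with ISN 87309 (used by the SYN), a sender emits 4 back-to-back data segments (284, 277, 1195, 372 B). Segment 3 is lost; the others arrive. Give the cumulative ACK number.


SYN uses sequence number 87309; first data byte = ISN + 1 = 87310.
Segment 1: SEQ = 87310, len = 284 B, covers [87310, 87593]
Segment 2: SEQ = 87594, len = 277 B, covers [87594, 87870]
Segment 3: SEQ = 87871, len = 1195 B, covers [87871, 89065] [LOST]
Segment 4: SEQ = 89066, len = 372 B, covers [89066, 89437]
In-order data received: bytes [87310, 87870] (segments 1..2).
Segment 3 missing -> gap begins at byte 87871; later segments buffered out of order.
Cumulative ACK = next expected in-order byte = 87310 + 284 + 277 = 87871

87871


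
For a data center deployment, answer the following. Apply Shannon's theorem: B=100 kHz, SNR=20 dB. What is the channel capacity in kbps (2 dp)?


Given: B = 100 kHz, SNR = 20 dB
SNR linear = 10^(20/10) = 100
1 + SNR = 101
log2(101) = 6.6582114828
C = 100 * 1000 * 6.6582114828 = 665821.1483 bps
C = 665.821148 kbps -> 665.82 kbps (2 dp)

665.82


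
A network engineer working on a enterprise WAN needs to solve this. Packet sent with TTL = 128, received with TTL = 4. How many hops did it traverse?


Given: initial TTL = 128, received TTL = 4
Hops = initial TTL - received TTL
Hops = 128 - 4 = 124

124


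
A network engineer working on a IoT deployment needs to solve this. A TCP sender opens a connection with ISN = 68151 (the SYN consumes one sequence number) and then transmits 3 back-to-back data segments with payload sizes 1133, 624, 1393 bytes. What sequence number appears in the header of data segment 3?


The SYN occupies sequence number ISN = 68151, so the first data byte is ISN + 1 = 68152.
SEQ of data segment i = (ISN + 1) + sum of payload sizes of segments 1..i-1.
Segment 1: SEQ = 68152, payload = 1133 bytes
Segment 2: SEQ = 69285, payload = 624 bytes
Segment 3: SEQ = 69909, payload = 1393 bytes
SEQ of segment 3 = 68152 + 1133 + 624 = 69909

69909


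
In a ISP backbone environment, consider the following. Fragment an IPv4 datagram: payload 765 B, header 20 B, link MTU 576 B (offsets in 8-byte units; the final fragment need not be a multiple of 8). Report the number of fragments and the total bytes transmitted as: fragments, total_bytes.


Max data per non-final fragment = floor((MTU - header)/8)*8 = floor((576 - 20)/8)*8 = floor(556/8)*8 = 552 B
Final fragment needs no 8-byte alignment: it can carry up to MTU - header = 556 B
Non-final fragments needed = ceil((payload - 556) / 552) = ceil(209/552) = ceil(0.3786) = 1
Number of fragments = 1 + 1 = 2
Fragment sizes (data): 1 * 552 B + 213 B (last, 213 <= 556 OK)
Total bytes sent = payload + n_frags * header = 765 + 2*20 = 765 + 40 = 805 B

2, 805


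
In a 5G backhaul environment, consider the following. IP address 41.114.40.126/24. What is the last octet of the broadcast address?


Given: IP = 41.114.40.126, prefix = /24
Host bits = 32 - 24 = 8
Network last octet = 126 AND mask = 0
Host part size = 2^8 - 1 = 255
Broadcast last octet = 0 OR 255 = 255

255


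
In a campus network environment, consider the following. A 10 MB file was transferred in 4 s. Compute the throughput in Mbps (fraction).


Given: file = 10 MB, time = 4 s
File in Mb = 10 * 8 = 80 Mb
Throughput = 80 / 4 Mbps
Throughput = 20 Mbps

20


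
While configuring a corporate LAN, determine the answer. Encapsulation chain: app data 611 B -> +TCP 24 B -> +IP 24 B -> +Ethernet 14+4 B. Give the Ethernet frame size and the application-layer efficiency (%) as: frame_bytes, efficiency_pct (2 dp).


TCP segment = 611 + 24 = 635 B
IP packet = 635 + 24 = 659 B
Ethernet frame = 659 + 14 + 4 = 677 B
Efficiency = app / frame = 611 / 677 = 0.902511 = 90.2511% -> 90.25% (2 dp)

677, 90.25


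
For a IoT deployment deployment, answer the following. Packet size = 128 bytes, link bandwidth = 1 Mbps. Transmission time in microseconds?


Given: packet = 128 bytes, bandwidth = 1 Mbps
Packet in bits = 128 * 8 = 1024 bits
Bandwidth = 1 * 10^6 = 1000000 bps
Time = 1024 / 1000000 seconds
Time in us = 1024 * 10^6 / 1000000 = 1024

1024


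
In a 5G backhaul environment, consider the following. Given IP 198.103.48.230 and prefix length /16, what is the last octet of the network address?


Given: IP = 198.103.48.230, prefix = /16
Subnet mask = 255.255.0.0
Last octet of IP: 230
Last octet of mask: 0
Network last octet = 230 AND 0 = 0

0


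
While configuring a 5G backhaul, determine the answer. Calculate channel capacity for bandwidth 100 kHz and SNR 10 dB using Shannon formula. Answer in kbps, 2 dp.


Given: B = 100 kHz, SNR = 10 dB
SNR linear = 10^(10/10) = 10
1 + SNR = 11
log2(11) = 3.4594316186
C = 100 * 1000 * 3.4594316186 = 345943.1619 bps
C = 345.943162 kbps -> 345.94 kbps (2 dp)

345.94


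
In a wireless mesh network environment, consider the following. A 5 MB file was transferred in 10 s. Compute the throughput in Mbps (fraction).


Given: file = 5 MB, time = 10 s
File in Mb = 5 * 8 = 40 Mb
Throughput = 40 / 10 Mbps
Throughput = 4 Mbps

4


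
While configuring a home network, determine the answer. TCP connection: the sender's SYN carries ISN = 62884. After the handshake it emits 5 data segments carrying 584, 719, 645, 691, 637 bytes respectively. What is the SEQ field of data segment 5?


The SYN occupies sequence number ISN = 62884, so the first data byte is ISN + 1 = 62885.
SEQ of data segment i = (ISN + 1) + sum of payload sizes of segments 1..i-1.
Segment 1: SEQ = 62885, payload = 584 bytes
Segment 2: SEQ = 63469, payload = 719 bytes
Segment 3: SEQ = 64188, payload = 645 bytes
Segment 4: SEQ = 64833, payload = 691 bytes
Segment 5: SEQ = 65524, payload = 637 bytes
SEQ of segment 5 = 62885 + 584 + 719 + 645 + 691 = 65524

65524


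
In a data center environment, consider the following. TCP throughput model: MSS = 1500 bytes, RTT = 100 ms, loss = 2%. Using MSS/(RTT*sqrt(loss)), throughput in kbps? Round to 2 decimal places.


Given: MSS = 1500 bytes, RTT = 100 ms, loss = 2%
RTT in seconds = 100 / 1000 = 0.1
Loss rate = 2% = 0.02
sqrt(loss) = sqrt(0.02) = 0.141421356237
Throughput (bytes/s) = 1500 / (0.1 * 0.141421356237) = 106066.0172
Throughput (kbps) = 106066.0172 * 8 / 1000 = 848.528137 -> 848.53 kbps (2 dp)

848.53


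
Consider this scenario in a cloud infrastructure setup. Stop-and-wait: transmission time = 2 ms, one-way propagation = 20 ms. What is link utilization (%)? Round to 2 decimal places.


Given: Ttrans = 2 ms, Tprop = 20 ms
RTT = 2 * Tprop = 2 * 20 = 40 ms
U = Ttrans / (Ttrans + RTT)
U = 2 / (2 + 40)
U = 2 / 42 = 0.047619
U% = 4.76%

4.76


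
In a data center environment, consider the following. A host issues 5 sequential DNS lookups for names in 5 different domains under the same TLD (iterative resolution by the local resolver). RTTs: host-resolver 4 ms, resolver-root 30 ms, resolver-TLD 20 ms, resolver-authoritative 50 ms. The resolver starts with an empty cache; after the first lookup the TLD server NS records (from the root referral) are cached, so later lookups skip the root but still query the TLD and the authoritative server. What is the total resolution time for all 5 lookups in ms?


Lookup 1 (cold cache): local + root + TLD + auth = 4 + 30 + 20 + 50 = 104 ms
Lookups 2..5 (TLD NS cached -> skip root; new domain -> still ask TLD and auth): local + TLD + auth = 4 + 20 + 50 = 74 ms each
Remaining 4 lookups: 4 * 74 = 296 ms
Total = 104 + 296 = 400 ms

400
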